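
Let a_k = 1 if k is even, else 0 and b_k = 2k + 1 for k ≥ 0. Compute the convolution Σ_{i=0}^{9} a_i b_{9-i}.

55

This is [x^9] in the product of the two ordinary generating functions.
Σ = 1·19 + 0·17 + 1·15 + 0·13 + 1·11 + 0·9 + 1·7 + 0·5 + 1·3 + 0·1 = 55.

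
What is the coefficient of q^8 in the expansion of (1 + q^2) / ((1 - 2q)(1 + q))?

The denominator gives the recurrence a_n = a_(n−1) + 2a_(n−2) for n ≥ 3; the numerator fixes a_0 = 1, a_1 = 1, a_2 = 4.
Iterating: 1, 1, 4, 6, 14, 26, 54, 106, 214, so a_8 = 214.

214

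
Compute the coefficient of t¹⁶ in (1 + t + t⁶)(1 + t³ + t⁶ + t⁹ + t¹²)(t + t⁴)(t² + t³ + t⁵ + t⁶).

12

(1 + t + t⁶) has coefficients 1,1,0,0,0,0,1 for degrees 0…6.
(1 + t³ + t⁶ + t⁹ + t¹²) has coefficients 1,0,0,1,0,0,1,0,0,1,0,0,1,0,0,0,0 for degrees 0…16.
Multiplying by (t + t⁴) gives running coefficients 0,1,0,0,2,0,0,2,0,0,2,0,0,2,0,0,1 for degrees 0…16.
Finally multiplying by (t² + t³ + t⁵ + t⁶), the product of all factors after the first has coefficients 0,0,0,1,1,0,3,3,0,4,4,0,4,4,0,4,4 for degrees 0…16.
[t¹⁶] = 1·4 + 1·4 + 1·4 = 12.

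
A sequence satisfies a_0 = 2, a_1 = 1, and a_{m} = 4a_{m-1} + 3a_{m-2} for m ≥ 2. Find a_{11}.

9422299

The ordinary generating function has denominator 1 - 4y - 3y^2.
Iterating the recurrence: a_0,…,a_{11} = 2, 1, 10, 43, 202, 937, 4354, 20227, 93970, 436561, 2028154, 9422299.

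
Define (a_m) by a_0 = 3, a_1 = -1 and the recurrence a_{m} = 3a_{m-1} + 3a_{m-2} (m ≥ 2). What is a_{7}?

3375

The ordinary generating function has denominator 1 - 3x - 3x^2.
Iterating the recurrence: a_0,…,a_{7} = 3, -1, 6, 15, 63, 234, 891, 3375.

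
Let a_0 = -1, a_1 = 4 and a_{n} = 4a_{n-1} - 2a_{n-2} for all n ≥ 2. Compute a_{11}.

The ordinary generating function has denominator 1 - 4y + 2y^2.
Iterating the recurrence: a_0,…,a_{11} = -1, 4, 18, 64, 220, 752, 2568, 8768, 29936, 102208, 348960, 1191424.

1191424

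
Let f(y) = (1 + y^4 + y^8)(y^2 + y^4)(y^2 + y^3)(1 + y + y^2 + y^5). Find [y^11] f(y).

4

(1 + y^4 + y^8) has coefficients 1,0,0,0,1,0,0,0,1 for degrees 0…8.
(y^2 + y^4) has coefficients 0,0,1,0,1,0,0,0,0,0,0,0 for degrees 0…11.
Multiplying by (y^2 + y^3) gives running coefficients 0,0,0,0,1,1,1,1,0,0,0,0 for degrees 0…11.
Finally multiplying by (1 + y + y^2 + y^5), the product of all factors after the first has coefficients 0,0,0,0,1,2,3,3,2,2,1,1 for degrees 0…11.
[y^11] = 1·1 + 1·3 + 1·0 = 4.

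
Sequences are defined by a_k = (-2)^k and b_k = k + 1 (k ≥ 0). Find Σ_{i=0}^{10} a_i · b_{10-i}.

Write out a_i and b_{10-i} for i = 0,…,10 and sum the products.
Σ = 1·11 − 2·10 + 4·9 − 8·8 + 16·7 − 32·6 + 64·5 − 128·4 + 256·3 − 512·2 + 1024·1 = 459.

459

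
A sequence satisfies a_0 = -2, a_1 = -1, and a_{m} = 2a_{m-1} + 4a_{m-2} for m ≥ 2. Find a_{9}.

The ordinary generating function has denominator 1 - 2x - 4x^2.
Iterating the recurrence: a_0,…,a_{9} = -2, -1, -10, -24, -88, -272, -896, -2880, -9344, -30208.

-30208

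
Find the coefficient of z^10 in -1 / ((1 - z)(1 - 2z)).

-2047

The denominator gives the recurrence a_n = 3a_(n−1) − 2a_(n−2) for n ≥ 2; the numerator fixes a_0 = -1, a_1 = -3.
Iterating: -1, -3, -7, -15, -31, -63, -127, -255, -511, -1023, -2047, so a_10 = -2047.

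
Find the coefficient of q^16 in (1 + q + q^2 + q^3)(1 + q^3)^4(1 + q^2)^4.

(1 + q + q^2 + q^3) has coefficients 1,1,1,1 for degrees 0…3.
(1 + q^3)^4 has coefficients 1,0,0,4,0,0,6,0,0,4,0,0,1,0,0,0,0 for degrees 0…16.
Finally multiplying by (1 + q^2)^4, the product of all factors after the first has coefficients 1,0,4,4,6,16,10,24,25,20,36,20,25,24,10,16,6 for degrees 0…16.
[q^16] = 1·6 + 1·16 + 1·10 + 1·24 = 56.

56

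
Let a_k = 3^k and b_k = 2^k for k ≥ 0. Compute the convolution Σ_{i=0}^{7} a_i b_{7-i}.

6305

Write out a_i and b_{7-i} for i = 0,…,7 and sum the products.
Σ = 1·128 + 3·64 + 9·32 + 27·16 + 81·8 + 243·4 + 729·2 + 2187·1 = 6305.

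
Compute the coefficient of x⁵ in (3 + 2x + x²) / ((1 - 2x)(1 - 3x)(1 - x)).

3590

The denominator gives the recurrence a_n = 6a_(n−1) − 11a_(n−2) + 6a_(n−3) for n ≥ 3; the numerator fixes a_0 = 3, a_1 = 20, a_2 = 88.
Iterating: 3, 20, 88, 326, 1108, 3590, so a_5 = 3590.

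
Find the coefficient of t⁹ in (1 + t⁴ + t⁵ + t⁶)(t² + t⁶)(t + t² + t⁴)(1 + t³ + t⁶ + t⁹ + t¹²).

(1 + t⁴ + t⁵ + t⁶) has coefficients 1,0,0,0,1,1,1 for degrees 0…6.
(t² + t⁶) has coefficients 0,0,1,0,0,0,1,0,0,0 for degrees 0…9.
Multiplying by (t + t² + t⁴) gives running coefficients 0,0,0,1,1,0,1,1,1,0 for degrees 0…9.
Finally multiplying by (1 + t³ + t⁶ + t⁹ + t¹²), the product of all factors after the first has coefficients 0,0,0,1,1,0,2,2,1,2 for degrees 0…9.
[t⁹] = 1·2 + 1·0 + 1·1 + 1·1 = 4.

4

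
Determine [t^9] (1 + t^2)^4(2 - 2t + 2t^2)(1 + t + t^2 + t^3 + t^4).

(1 + t^2)^4 has coefficients 1,0,4,0,6,0,4,0,1 for degrees 0…8.
(2 - 2t + 2t^2) has coefficients 2,-2,2,0,0,0,0,0,0,0 for degrees 0…9.
Finally multiplying by (1 + t + t^2 + t^3 + t^4), the product of all factors after the first has coefficients 2,0,2,2,2,0,2,0,0,0 for degrees 0…9.
[t^9] = 1·0 + 4·0 + 6·0 + 4·2 + 1·0 = 8.

8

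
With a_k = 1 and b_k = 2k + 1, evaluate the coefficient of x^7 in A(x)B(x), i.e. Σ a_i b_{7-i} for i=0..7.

64

Write out a_i and b_{7-i} for i = 0,…,7 and sum the products.
Σ = 1·15 + 1·13 + 1·11 + 1·9 + 1·7 + 1·5 + 1·3 + 1·1 = 64.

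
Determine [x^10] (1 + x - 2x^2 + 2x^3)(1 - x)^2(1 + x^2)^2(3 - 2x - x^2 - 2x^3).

(1 + x - 2x^2 + 2x^3) has coefficients 1,1,-2,2 for degrees 0…3.
(1 - x)^2 has coefficients 1,-2,1,0,0,0,0,0,0,0,0 for degrees 0…10.
Multiplying by (1 + x^2)^2 gives running coefficients 1,-2,3,-4,3,-2,1,0,0,0,0 for degrees 0…10.
Finally multiplying by (3 - 2x - x^2 - 2x^3), the product of all factors after the first has coefficients 3,-8,12,-18,18,-14,12,-6,3,-2,0 for degrees 0…10.
[x^10] = 1·0 + 1·(-2) − 2·3 + 2·(-6) = -20.

-20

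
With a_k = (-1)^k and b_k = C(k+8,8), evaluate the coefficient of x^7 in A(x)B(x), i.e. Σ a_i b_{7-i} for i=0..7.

4352

The convolution is the x^7 coefficient of A(x)B(x).
Σ = 1·6435 − 1·3003 + 1·1287 − 1·495 + 1·165 − 1·45 + 1·9 − 1·1 = 4352.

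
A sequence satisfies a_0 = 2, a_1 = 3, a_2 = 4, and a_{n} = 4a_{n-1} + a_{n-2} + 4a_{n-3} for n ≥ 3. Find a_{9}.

207707

The ordinary generating function has denominator 1 - 4x - x^2 - 4x^3.
Iterating the recurrence: a_0,…,a_{9} = 2, 3, 4, 27, 124, 539, 2388, 10587, 46892, 207707.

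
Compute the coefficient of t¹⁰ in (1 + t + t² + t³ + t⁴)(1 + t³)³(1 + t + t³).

(1 + t + t² + t³ + t⁴) has coefficients 1,1,1,1,1 for degrees 0…4.
(1 + t³)³ has coefficients 1,0,0,3,0,0,3,0,0,1,0 for degrees 0…10.
Finally multiplying by (1 + t + t³), the product of all factors after the first has coefficients 1,1,0,4,3,0,6,3,0,4,1 for degrees 0…10.
[t¹⁰] = 1·1 + 1·4 + 1·0 + 1·3 + 1·6 = 14.

14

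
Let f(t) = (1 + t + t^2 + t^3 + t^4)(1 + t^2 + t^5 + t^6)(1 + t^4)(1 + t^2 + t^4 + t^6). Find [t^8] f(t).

(1 + t + t^2 + t^3 + t^4) has coefficients 1,1,1,1,1 for degrees 0…4.
(1 + t^2 + t^5 + t^6) has coefficients 1,0,1,0,0,1,1,0,0 for degrees 0…8.
Multiplying by (1 + t^4) gives running coefficients 1,0,1,0,1,1,2,0,0 for degrees 0…8.
Finally multiplying by (1 + t^2 + t^4 + t^6), the product of all factors after the first has coefficients 1,0,2,0,3,1,5,1,4 for degrees 0…8.
[t^8] = 1·4 + 1·1 + 1·5 + 1·1 + 1·3 = 14.

14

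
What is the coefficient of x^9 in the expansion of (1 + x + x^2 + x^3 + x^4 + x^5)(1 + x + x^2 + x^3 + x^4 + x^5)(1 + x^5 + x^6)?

11

(1 + x + x^2 + x^3 + x^4 + x^5) has coefficients 1,1,1,1,1,1 for degrees 0…5.
(1 + x + x^2 + x^3 + x^4 + x^5) has coefficients 1,1,1,1,1,1,0,0,0,0 for degrees 0…9.
Finally multiplying by (1 + x^5 + x^6), the product of all factors after the first has coefficients 1,1,1,1,1,2,2,2,2,2 for degrees 0…9.
[x^9] = 1·2 + 1·2 + 1·2 + 1·2 + 1·2 + 1·1 = 11.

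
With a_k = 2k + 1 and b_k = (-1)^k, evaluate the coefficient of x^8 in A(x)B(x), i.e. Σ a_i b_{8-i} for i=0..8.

9

The convolution is the t^8 coefficient of A(t)B(t).
Σ = 1·1 + 3·(-1) + 5·1 + 7·(-1) + 9·1 + 11·(-1) + 13·1 + 15·(-1) + 17·1 = 9.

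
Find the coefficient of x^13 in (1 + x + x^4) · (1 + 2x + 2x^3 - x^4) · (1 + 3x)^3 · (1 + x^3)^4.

(1 + x + x^4) has coefficients 1,1,0,0,1 for degrees 0…4.
(1 + 2x + 2x^3 - x^4) has coefficients 1,2,0,2,-1,0,0,0,0,0,0,0,0,0 for degrees 0…13.
Multiplying by (1 + 3x)^3 gives running coefficients 1,11,45,83,71,45,27,-27,0,0,0,0,0,0 for degrees 0…13.
Finally multiplying by (1 + x^3)^4, the product of all factors after the first has coefficients 1,11,45,87,115,225,365,323,450,610,362,450,495,133 for degrees 0…13.
[x^13] = 1·133 + 1·495 + 1·610 = 1238.

1238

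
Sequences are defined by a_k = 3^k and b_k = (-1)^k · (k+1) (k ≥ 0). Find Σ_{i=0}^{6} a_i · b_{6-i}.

This is [x^6] in the product of the two ordinary generating functions.
Σ = 1·7 + 3·(-6) + 9·5 + 27·(-4) + 81·3 + 243·(-2) + 729·1 = 412.

412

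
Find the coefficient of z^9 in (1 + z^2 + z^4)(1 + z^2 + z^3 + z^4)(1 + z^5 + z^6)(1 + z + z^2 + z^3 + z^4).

(1 + z^2 + z^4) has coefficients 1,0,1,0,1 for degrees 0…4.
(1 + z^2 + z^3 + z^4) has coefficients 1,0,1,1,1,0,0,0,0,0 for degrees 0…9.
Multiplying by (1 + z^5 + z^6) gives running coefficients 1,0,1,1,1,1,1,1,2,2 for degrees 0…9.
Finally multiplying by (1 + z + z^2 + z^3 + z^4), the product of all factors after the first has coefficients 1,1,2,3,4,4,5,5,6,7 for degrees 0…9.
[z^9] = 1·7 + 1·5 + 1·4 = 16.

16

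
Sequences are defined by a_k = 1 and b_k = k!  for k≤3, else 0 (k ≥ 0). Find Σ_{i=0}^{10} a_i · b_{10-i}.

10

The convolution is the x^10 coefficient of A(x)B(x).
Σ = 1·0 + 1·0 + 1·0 + 1·0 + 1·0 + 1·0 + 1·0 + 1·6 + 1·2 + 1·1 + 1·1 = 10.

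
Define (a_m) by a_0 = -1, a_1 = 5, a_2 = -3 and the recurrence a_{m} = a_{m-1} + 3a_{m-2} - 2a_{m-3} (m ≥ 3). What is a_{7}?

139

The ordinary generating function has denominator 1 - x - 3x^2 + 2x^3.
Iterating the recurrence: a_0,…,a_{7} = -1, 5, -3, 14, -5, 43, 0, 139.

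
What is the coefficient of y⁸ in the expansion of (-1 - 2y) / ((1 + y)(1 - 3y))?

Partial fractions give a closed form: a_n = (1/4)·(-1)^n + (-5/4)·3^n.
At n = 8: a_8 = -8201.

-8201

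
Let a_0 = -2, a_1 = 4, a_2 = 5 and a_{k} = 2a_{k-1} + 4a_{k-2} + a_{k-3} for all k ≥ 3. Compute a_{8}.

The ordinary generating function has denominator 1 - 2t - 4t^2 - t^3.
Iterating the recurrence: a_0,…,a_{8} = -2, 4, 5, 24, 72, 245, 802, 2656, 8765.

8765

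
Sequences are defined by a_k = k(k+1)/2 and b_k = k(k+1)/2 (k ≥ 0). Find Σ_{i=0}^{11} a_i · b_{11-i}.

Write out a_i and b_{11-i} for i = 0,…,11 and sum the products.
Σ = 0·66 + 1·55 + 3·45 + 6·36 + 10·28 + 15·21 + 21·15 + 28·10 + 36·6 + 45·3 + 55·1 + 66·0 = 2002.

2002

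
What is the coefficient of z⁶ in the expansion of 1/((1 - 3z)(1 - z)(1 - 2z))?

3025

Partial fractions give a closed form: a_n = (9/2)·3^n + (1/2)·1^n + (-4)·2^n.
At n = 6: a_6 = 3025.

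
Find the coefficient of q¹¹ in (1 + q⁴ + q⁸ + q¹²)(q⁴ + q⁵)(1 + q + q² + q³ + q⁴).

2

(1 + q⁴ + q⁸ + q¹²) has coefficients 1,0,0,0,1,0,0,0,1,0,0,0 for degrees 0…11.
(q⁴ + q⁵) has coefficients 0,0,0,0,1,1,0,0,0,0,0,0 for degrees 0…11.
Finally multiplying by (1 + q + q² + q³ + q⁴), the product of all factors after the first has coefficients 0,0,0,0,1,2,2,2,2,1,0,0 for degrees 0…11.
[q¹¹] = 1·0 + 1·2 + 1·0 = 2.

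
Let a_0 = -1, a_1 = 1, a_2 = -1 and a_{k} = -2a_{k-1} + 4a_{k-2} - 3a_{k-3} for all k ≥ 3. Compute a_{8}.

The ordinary generating function has denominator 1 + 2y - 4y^2 + 3y^3.
Iterating the recurrence: a_0,…,a_{8} = -1, 1, -1, 9, -25, 89, -305, 1041, -3569.

-3569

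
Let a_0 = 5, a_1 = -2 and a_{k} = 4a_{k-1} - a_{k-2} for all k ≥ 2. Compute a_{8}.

The ordinary generating function has denominator 1 - 4y + y^2.
Iterating the recurrence: a_0,…,a_{8} = 5, -2, -13, -50, -187, -698, -2605, -9722, -36283.

-36283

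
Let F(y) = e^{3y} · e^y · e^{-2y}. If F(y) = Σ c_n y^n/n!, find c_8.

The EGF product rule gives c_8 = Σ_{k_1+k_2+k_3=8} C(8; k_1,k_2,k_3) · ∏ g_i(k_i), where e^{3y} gives (3)^k; e^y gives (1)^k; e^{-2y} gives (-2)^k.
g_1(k) for k = 0…8: 1, 3, 9, 27, 81, 243, 729, 2187, 6561.
g_2(k) for k = 0…8: 1, 1, 1, 1, 1, 1, 1, 1, 1.
g_3(k) for k = 0…8: 1, -2, 4, -8, 16, -32, 64, -128, 256.
First combine the last two factors: h(k) = Σ_j C(k,j)·g_2(j)·g_3(k−j) for k = 0…8: 1, -1, 1, -1, 1, -1, 1, -1, 1.
c_8 = Σ_k C(8,k)·g_1(k)·h(8−k) = 1·1·1 + 8·3·(-1) + 28·9·1 + 56·27·(-1) + 70·81·1 + 56·243·(-1) + 28·729·1 + 8·2187·(-1) + 1·6561·1 = 1 − 24 + 252 − 1512 + 5670 − 13608 + 20412 − 17496 + 6561 = 256.

256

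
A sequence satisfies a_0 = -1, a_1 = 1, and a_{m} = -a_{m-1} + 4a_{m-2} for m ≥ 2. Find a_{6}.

-181

The ordinary generating function has denominator 1 + q - 4q^2.
Iterating the recurrence: a_0,…,a_{6} = -1, 1, -5, 9, -29, 65, -181.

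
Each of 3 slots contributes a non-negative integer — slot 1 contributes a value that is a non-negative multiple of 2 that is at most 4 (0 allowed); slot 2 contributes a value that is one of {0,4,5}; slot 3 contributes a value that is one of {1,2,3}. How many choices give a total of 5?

3

The generating function for the choices is (1 + t^2 + t^4)·(1 + t^4 + t^5)·(t + t^2 + t^3); the count is [t^5].
(1 + t^2 + t^4) has coefficients 1,0,1,0,1 for degrees 0…4.
(1 + t^4 + t^5) has coefficients 1,0,0,0,1,1 for degrees 0…5.
Finally multiplying by (t + t^2 + t^3), the product of all factors after the first has coefficients 0,1,1,1,0,1 for degrees 0…5.
[t^5] = 1·1 + 1·1 + 1·1 = 3.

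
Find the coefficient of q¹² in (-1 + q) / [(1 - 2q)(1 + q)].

-1366

Partial fractions give a closed form: a_n = (-1/3)·2^n + (-2/3)·(-1)^n.
At n = 12: a_12 = -1366.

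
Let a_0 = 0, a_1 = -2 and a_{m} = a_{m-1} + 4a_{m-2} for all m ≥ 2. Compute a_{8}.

-882

The ordinary generating function has denominator 1 - q - 4q^2.
Iterating the recurrence: a_0,…,a_{8} = 0, -2, -2, -10, -18, -58, -130, -362, -882.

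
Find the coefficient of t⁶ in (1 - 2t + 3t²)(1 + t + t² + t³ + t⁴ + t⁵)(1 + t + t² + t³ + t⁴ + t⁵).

8

(1 - 2t + 3t²) has coefficients 1,-2,3 for degrees 0…2.
(1 + t + t² + t³ + t⁴ + t⁵) has coefficients 1,1,1,1,1,1,0 for degrees 0…6.
Finally multiplying by (1 + t + t² + t³ + t⁴ + t⁵), the product of all factors after the first has coefficients 1,2,3,4,5,6,5 for degrees 0…6.
[t⁶] = 1·5 − 2·6 + 3·5 = 8.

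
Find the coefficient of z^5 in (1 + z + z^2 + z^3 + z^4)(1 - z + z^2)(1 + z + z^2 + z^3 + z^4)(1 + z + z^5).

(1 + z + z^2 + z^3 + z^4) has coefficients 1,1,1,1,1 for degrees 0…4.
(1 - z + z^2) has coefficients 1,-1,1,0,0,0 for degrees 0…5.
Multiplying by (1 + z + z^2 + z^3 + z^4) gives running coefficients 1,0,1,1,1,0 for degrees 0…5.
Finally multiplying by (1 + z + z^5), the product of all factors after the first has coefficients 1,1,1,2,2,2 for degrees 0…5.
[z^5] = 1·2 + 1·2 + 1·2 + 1·1 + 1·1 = 8.

8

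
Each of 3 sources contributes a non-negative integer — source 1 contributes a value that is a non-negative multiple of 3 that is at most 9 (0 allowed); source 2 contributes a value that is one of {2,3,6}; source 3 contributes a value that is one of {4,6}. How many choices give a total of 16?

The generating function for the choices is (1 + t³ + t⁶ + t⁹)·(t² + t³ + t⁶)·(t⁴ + t⁶); the count is [t¹⁶].
(1 + t³ + t⁶ + t⁹) has coefficients 1,0,0,1,0,0,1,0,0,1 for degrees 0…9.
(t² + t³ + t⁶) has coefficients 0,0,1,1,0,0,1,0,0,0,0,0,0,0,0,0,0 for degrees 0…16.
Finally multiplying by (t⁴ + t⁶), the product of all factors after the first has coefficients 0,0,0,0,0,0,1,1,1,1,1,0,1,0,0,0,0 for degrees 0…16.
[t¹⁶] = 1·0 + 1·0 + 1·1 + 1·1 = 2.

2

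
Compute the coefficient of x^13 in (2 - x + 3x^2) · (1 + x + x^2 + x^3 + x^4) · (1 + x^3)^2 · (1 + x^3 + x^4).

14

(2 - x + 3x^2) has coefficients 2,-1,3 for degrees 0…2.
(1 + x + x^2 + x^3 + x^4) has coefficients 1,1,1,1,1,0,0,0,0,0,0,0,0,0 for degrees 0…13.
Multiplying by (1 + x^3)^2 gives running coefficients 1,1,1,3,3,2,3,3,1,1,1,0,0,0 for degrees 0…13.
Finally multiplying by (1 + x^3 + x^4), the product of all factors after the first has coefficients 1,1,1,4,5,4,7,9,6,6,7,4,2,2 for degrees 0…13.
[x^13] = 2·2 − 1·2 + 3·4 = 14.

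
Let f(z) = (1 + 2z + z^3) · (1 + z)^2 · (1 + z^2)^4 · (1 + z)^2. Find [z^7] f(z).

159

(1 + 2z + z^3) has coefficients 1,2,0,1 for degrees 0…3.
(1 + z)^2 has coefficients 1,2,1,0,0,0,0,0 for degrees 0…7.
Multiplying by (1 + z^2)^4 gives running coefficients 1,2,5,8,10,12,10,8 for degrees 0…7.
Finally multiplying by (1 + z)^2, the product of all factors after the first has coefficients 1,4,10,20,31,40,44,40 for degrees 0…7.
[z^7] = 1·40 + 2·44 + 1·31 = 159.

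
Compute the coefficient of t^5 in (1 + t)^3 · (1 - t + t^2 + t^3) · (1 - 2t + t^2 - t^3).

(1 + t)^3 has coefficients 1,3,3,1 for degrees 0…3.
(1 - t + t^2 + t^3) has coefficients 1,-1,1,1,0,0 for degrees 0…5.
Finally multiplying by (1 - 2t + t^2 - t^3), the product of all factors after the first has coefficients 1,-3,4,-3,0,0 for degrees 0…5.
[t^5] = 1·0 + 3·0 + 3·(-3) + 1·4 = -5.

-5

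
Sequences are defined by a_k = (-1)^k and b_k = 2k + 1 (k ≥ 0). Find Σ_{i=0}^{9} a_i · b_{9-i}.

The convolution is the x^9 coefficient of A(x)B(x).
Σ = 1·19 − 1·17 + 1·15 − 1·13 + 1·11 − 1·9 + 1·7 − 1·5 + 1·3 − 1·1 = 10.

10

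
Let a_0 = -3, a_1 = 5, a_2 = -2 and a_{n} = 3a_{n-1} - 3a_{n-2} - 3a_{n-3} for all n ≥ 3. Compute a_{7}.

The ordinary generating function has denominator 1 - 3y + 3y^2 + 3y^3.
Iterating the recurrence: a_0,…,a_{7} = -3, 5, -2, -12, -45, -93, -108, 90.

90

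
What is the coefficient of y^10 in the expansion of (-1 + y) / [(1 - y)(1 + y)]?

Partial fractions give a closed form: a_n = (-1)·(-1)^n.
At n = 10: a_10 = -1.

-1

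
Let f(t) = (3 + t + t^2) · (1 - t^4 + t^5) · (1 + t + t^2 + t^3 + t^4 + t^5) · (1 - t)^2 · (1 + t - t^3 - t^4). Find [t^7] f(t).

2

(3 + t + t^2) has coefficients 3,1,1 for degrees 0…2.
(1 - t^4 + t^5) has coefficients 1,0,0,0,-1,1,0,0 for degrees 0…7.
Multiplying by (1 + t + t^2 + t^3 + t^4 + t^5) gives running coefficients 1,1,1,1,0,1,0,0 for degrees 0…7.
Multiplying by (1 - t)^2 gives running coefficients 1,-1,0,0,-1,2,-2,1 for degrees 0…7.
Finally multiplying by (1 + t - t^3 - t^4), the product of all factors after the first has coefficients 1,0,-1,-1,-1,2,0,0 for degrees 0…7.
[t^7] = 3·0 + 1·0 + 1·2 = 2.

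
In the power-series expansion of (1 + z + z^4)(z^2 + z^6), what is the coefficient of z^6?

2

(1 + z + z^4) has coefficients 1,1,0,0,1 for degrees 0…4.
(z^2 + z^6) has coefficients 0,0,1,0,0,0,1 for degrees 0…6.
[z^6] = 1·1 + 1·0 + 1·1 = 2.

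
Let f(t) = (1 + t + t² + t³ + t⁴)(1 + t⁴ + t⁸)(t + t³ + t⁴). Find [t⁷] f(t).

(1 + t + t² + t³ + t⁴) has coefficients 1,1,1,1,1 for degrees 0…4.
(1 + t⁴ + t⁸) has coefficients 1,0,0,0,1,0,0,0 for degrees 0…7.
Finally multiplying by (t + t³ + t⁴), the product of all factors after the first has coefficients 0,1,0,1,1,1,0,1 for degrees 0…7.
[t⁷] = 1·1 + 1·0 + 1·1 + 1·1 + 1·1 = 4.

4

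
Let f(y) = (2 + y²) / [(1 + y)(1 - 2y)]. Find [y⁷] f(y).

The denominator gives the recurrence a_n = a_(n−1) + 2a_(n−2) for n ≥ 3; the numerator fixes a_0 = 2, a_1 = 2, a_2 = 7.
Iterating: 2, 2, 7, 11, 25, 47, 97, 191, so a_7 = 191.

191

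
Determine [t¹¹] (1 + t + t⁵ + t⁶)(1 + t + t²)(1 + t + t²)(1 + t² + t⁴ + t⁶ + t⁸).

(1 + t + t⁵ + t⁶) has coefficients 1,1,0,0,0,1,1 for degrees 0…6.
(1 + t + t²) has coefficients 1,1,1,0,0,0,0,0,0,0,0,0 for degrees 0…11.
Multiplying by (1 + t + t²) gives running coefficients 1,2,3,2,1,0,0,0,0,0,0,0 for degrees 0…11.
Finally multiplying by (1 + t² + t⁴ + t⁶ + t⁸), the product of all factors after the first has coefficients 1,2,4,4,5,4,5,4,5,4,4,2 for degrees 0…11.
[t¹¹] = 1·2 + 1·4 + 1·5 + 1·4 = 15.

15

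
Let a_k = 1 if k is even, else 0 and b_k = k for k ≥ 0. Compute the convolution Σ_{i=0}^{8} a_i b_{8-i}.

The convolution is the t^8 coefficient of A(t)B(t).
Σ = 1·8 + 0·7 + 1·6 + 0·5 + 1·4 + 0·3 + 1·2 + 0·1 + 1·0 = 20.

20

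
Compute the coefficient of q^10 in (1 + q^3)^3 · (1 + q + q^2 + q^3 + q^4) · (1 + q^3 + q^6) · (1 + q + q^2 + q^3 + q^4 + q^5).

61

(1 + q^3)^3 has coefficients 1,0,0,3,0,0,3,0,0,1 for degrees 0…9.
(1 + q + q^2 + q^3 + q^4) has coefficients 1,1,1,1,1,0,0,0,0,0,0 for degrees 0…10.
Multiplying by (1 + q^3 + q^6) gives running coefficients 1,1,1,2,2,1,2,2,1,1,1 for degrees 0…10.
Finally multiplying by (1 + q + q^2 + q^3 + q^4 + q^5), the product of all factors after the first has coefficients 1,2,3,5,7,8,9,10,10,9,8 for degrees 0…10.
[q^10] = 1·8 + 3·10 + 3·7 + 1·2 = 61.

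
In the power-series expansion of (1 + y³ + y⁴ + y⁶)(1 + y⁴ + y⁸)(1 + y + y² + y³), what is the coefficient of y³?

2

(1 + y³ + y⁴ + y⁶) has coefficients 1,0,0,1 for degrees 0…3.
(1 + y⁴ + y⁸) has coefficients 1,0,0,0 for degrees 0…3.
Finally multiplying by (1 + y + y² + y³), the product of all factors after the first has coefficients 1,1,1,1 for degrees 0…3.
[y³] = 1·1 + 1·1 = 2.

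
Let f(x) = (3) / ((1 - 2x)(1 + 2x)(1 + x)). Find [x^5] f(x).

The denominator gives the recurrence a_n = −a_(n−1) + 4a_(n−2) + 4a_(n−3) for n ≥ 3; the numerator fixes a_0 = 3, a_1 = -3, a_2 = 15.
Iterating: 3, -3, 15, -15, 63, -63, so a_5 = -63.

-63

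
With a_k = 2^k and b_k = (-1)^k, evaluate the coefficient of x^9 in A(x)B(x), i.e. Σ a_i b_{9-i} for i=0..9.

341

This is [x^9] in the product of the two ordinary generating functions.
Σ = 1·(-1) + 2·1 + 4·(-1) + 8·1 + 16·(-1) + 32·1 + 64·(-1) + 128·1 + 256·(-1) + 512·1 = 341.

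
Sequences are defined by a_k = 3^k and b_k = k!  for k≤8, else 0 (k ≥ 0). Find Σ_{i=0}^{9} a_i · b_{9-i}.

236304

The convolution is the x^9 coefficient of A(x)B(x).
Σ = 1·0 + 3·40320 + 9·5040 + 27·720 + 81·120 + 243·24 + 729·6 + 2187·2 + 6561·1 + 19683·1 = 236304.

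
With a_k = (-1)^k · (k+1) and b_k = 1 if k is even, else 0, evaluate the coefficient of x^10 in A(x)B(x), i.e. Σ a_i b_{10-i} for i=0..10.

36

The convolution is the t^10 coefficient of A(t)B(t).
Σ = 1·1 − 2·0 + 3·1 − 4·0 + 5·1 − 6·0 + 7·1 − 8·0 + 9·1 − 10·0 + 11·1 = 36.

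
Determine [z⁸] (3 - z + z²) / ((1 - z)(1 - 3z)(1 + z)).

Partial fractions give a closed form: a_n = (-3/4)·1^n + (25/8)·3^n + (5/8)·(-1)^n.
At n = 8: a_8 = 20503.

20503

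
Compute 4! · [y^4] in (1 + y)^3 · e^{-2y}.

The EGF product rule gives c_4 = Σ_{k_1+k_2=4} C(4; k_1,k_2) · ∏ g_i(k_i), where (1+y)^3 gives the falling factorial (3)_k; e^{-2y} gives (-2)^k.
g_1(k) for k = 0…4: 1, 3, 6, 6, 0.
g_2(k) for k = 0…4: 1, -2, 4, -8, 16.
c_4 = Σ_k C(4,k)·g_1(k)·g_2(4−k) = 1·1·16 + 4·3·(-8) + 6·6·4 + 4·6·(-2) = 16 − 96 + 144 − 48 = 16.

16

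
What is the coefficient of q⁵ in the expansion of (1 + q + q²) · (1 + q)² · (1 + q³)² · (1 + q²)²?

(1 + q + q²) has coefficients 1,1,1 for degrees 0…2.
(1 + q)² has coefficients 1,2,1,0,0,0 for degrees 0…5.
Multiplying by (1 + q³)² gives running coefficients 1,2,1,2,4,2 for degrees 0…5.
Finally multiplying by (1 + q²)², the product of all factors after the first has coefficients 1,2,3,6,7,8 for degrees 0…5.
[q⁵] = 1·8 + 1·7 + 1·6 = 21.

21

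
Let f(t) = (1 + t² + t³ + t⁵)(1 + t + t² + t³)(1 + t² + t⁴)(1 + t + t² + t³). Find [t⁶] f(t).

22

(1 + t² + t³ + t⁵) has coefficients 1,0,1,1,0,1 for degrees 0…5.
(1 + t + t² + t³) has coefficients 1,1,1,1,0,0,0 for degrees 0…6.
Multiplying by (1 + t² + t⁴) gives running coefficients 1,1,2,2,2,2,1 for degrees 0…6.
Finally multiplying by (1 + t + t² + t³), the product of all factors after the first has coefficients 1,2,4,6,7,8,7 for degrees 0…6.
[t⁶] = 1·7 + 1·7 + 1·6 + 1·2 = 22.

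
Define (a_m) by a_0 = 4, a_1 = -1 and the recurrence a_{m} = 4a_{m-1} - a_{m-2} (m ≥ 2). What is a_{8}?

-22508

The ordinary generating function has denominator 1 - 4x + x^2.
Iterating the recurrence: a_0,…,a_{8} = 4, -1, -8, -31, -116, -433, -1616, -6031, -22508.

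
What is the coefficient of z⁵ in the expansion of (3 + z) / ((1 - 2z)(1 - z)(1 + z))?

The denominator gives the recurrence a_n = 2a_(n−1) + a_(n−2) − 2a_(n−3) for n ≥ 3; the numerator fixes a_0 = 3, a_1 = 7, a_2 = 17.
Iterating: 3, 7, 17, 35, 73, 147, so a_5 = 147.

147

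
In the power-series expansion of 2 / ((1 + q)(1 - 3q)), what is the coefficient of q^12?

797162

Partial fractions give a closed form: a_n = (1/2)·(-1)^n + (3/2)·3^n.
At n = 12: a_12 = 797162.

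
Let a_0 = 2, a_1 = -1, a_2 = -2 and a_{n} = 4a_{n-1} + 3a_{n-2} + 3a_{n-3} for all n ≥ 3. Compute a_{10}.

-334577

The ordinary generating function has denominator 1 - 4y - 3y^2 - 3y^3.
Iterating the recurrence: a_0,…,a_{10} = 2, -1, -2, -5, -29, -137, -650, -3098, -14753, -70256, -334577.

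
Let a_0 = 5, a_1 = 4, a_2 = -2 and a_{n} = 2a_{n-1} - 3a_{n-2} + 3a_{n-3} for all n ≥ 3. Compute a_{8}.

16

The ordinary generating function has denominator 1 - 2y + 3y^2 - 3y^3.
Iterating the recurrence: a_0,…,a_{8} = 5, 4, -2, -1, 16, 29, 7, -25, 16.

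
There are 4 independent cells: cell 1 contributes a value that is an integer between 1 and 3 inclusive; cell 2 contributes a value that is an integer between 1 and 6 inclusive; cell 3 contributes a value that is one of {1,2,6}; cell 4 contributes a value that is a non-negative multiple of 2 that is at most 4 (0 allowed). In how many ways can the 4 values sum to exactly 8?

16

The generating function for the choices is (q + q^2 + q^3)·(q + q^2 + q^3 + q^4 + q^5 + q^6)·(q + q^2 + q^6)·(1 + q^2 + q^4); the count is [q^8].
(q + q^2 + q^3) has coefficients 0,1,1,1 for degrees 0…3.
(q + q^2 + q^3 + q^4 + q^5 + q^6) has coefficients 0,1,1,1,1,1,1,0,0 for degrees 0…8.
Multiplying by (q + q^2 + q^6) gives running coefficients 0,0,1,2,2,2,2,3,2 for degrees 0…8.
Finally multiplying by (1 + q^2 + q^4), the product of all factors after the first has coefficients 0,0,1,2,3,4,5,7,6 for degrees 0…8.
[q^8] = 1·7 + 1·5 + 1·4 = 16.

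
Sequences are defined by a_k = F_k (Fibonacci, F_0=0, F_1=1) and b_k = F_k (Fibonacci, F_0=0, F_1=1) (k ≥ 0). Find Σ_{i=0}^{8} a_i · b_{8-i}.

This is [x^8] in the product of the two ordinary generating functions.
Σ = 0·21 + 1·13 + 1·8 + 2·5 + 3·3 + 5·2 + 8·1 + 13·1 + 21·0 = 71.

71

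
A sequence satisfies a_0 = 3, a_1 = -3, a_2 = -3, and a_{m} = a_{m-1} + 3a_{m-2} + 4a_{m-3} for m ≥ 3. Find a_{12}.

The ordinary generating function has denominator 1 - q - 3q^2 - 4q^3.
Iterating the recurrence: a_0,…,a_{12} = 3, -3, -3, 0, -21, -33, -96, -279, -699, -1920, -5133, -13689, -36768.

-36768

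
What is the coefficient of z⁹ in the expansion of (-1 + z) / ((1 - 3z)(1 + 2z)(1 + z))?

-5291

Partial fractions give a closed form: a_n = (-3/10)·3^n + (-6/5)·(-2)^n + (1/2)·(-1)^n.
At n = 9: a_9 = -5291.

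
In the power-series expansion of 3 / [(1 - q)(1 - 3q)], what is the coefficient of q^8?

29523

Partial fractions give a closed form: a_n = (-3/2)·1^n + (9/2)·3^n.
At n = 8: a_8 = 29523.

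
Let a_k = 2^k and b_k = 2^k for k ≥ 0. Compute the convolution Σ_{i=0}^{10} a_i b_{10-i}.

The convolution is the x^10 coefficient of A(x)B(x).
Σ = 1·1024 + 2·512 + 4·256 + 8·128 + 16·64 + 32·32 + 64·16 + 128·8 + 256·4 + 512·2 + 1024·1 = 11264.

11264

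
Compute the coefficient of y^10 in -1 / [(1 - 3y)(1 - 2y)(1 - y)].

The denominator gives the recurrence a_n = 6a_(n−1) − 11a_(n−2) + 6a_(n−3) for n ≥ 3; the numerator fixes a_0 = -1, a_1 = -6, a_2 = -25.
Iterating: -1, -6, -25, -90, -301, -966, -3025, -9330, -28501, -86526, -261625, so a_10 = -261625.

-261625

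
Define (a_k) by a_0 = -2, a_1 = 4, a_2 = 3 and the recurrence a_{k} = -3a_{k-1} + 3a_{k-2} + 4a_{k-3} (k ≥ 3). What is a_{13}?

-3145568

The ordinary generating function has denominator 1 + 3z - 3z^2 - 4z^3.
Iterating the recurrence: a_0,…,a_{13} = -2, 4, 3, -5, 40, -123, 469, -1616, 5763, -20261, 71608, -252555, 891445, -3145568.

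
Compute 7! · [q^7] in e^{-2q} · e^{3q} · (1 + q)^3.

358

The EGF product rule gives c_7 = Σ_{k_1+k_2+k_3=7} C(7; k_1,k_2,k_3) · ∏ g_i(k_i), where e^{-2q} gives (-2)^k; e^{3q} gives (3)^k; (1+q)^3 gives the falling factorial (3)_k.
g_1(k) for k = 0…7: 1, -2, 4, -8, 16, -32, 64, -128.
g_2(k) for k = 0…7: 1, 3, 9, 27, 81, 243, 729, 2187.
g_3(k) for k = 0…7: 1, 3, 6, 6, 0, 0, 0, 0.
First combine the last two factors: h(k) = Σ_j C(k,j)·g_2(j)·g_3(k−j) for k = 0…7: 1, 6, 33, 168, 801, 3618, 15633, 65124.
c_7 = Σ_k C(7,k)·g_1(k)·h(7−k) = 1·1·65124 + 7·(-2)·15633 + 21·4·3618 + 35·(-8)·801 + 35·16·168 + 21·(-32)·33 + 7·64·6 + 1·(-128)·1 = 65124 − 218862 + 303912 − 224280 + 94080 − 22176 + 2688 − 128 = 358.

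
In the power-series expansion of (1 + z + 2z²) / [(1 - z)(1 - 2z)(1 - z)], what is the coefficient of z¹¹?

The denominator gives the recurrence a_n = 4a_(n−1) − 5a_(n−2) + 2a_(n−3) for n ≥ 3; the numerator fixes a_0 = 1, a_1 = 5, a_2 = 17.
Iterating: 1, 5, 17, 45, 105, 229, 481, 989, 2009, 4053, 8145, 16333, so a_11 = 16333.

16333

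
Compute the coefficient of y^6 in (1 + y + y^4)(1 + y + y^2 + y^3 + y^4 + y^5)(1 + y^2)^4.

30

(1 + y + y^4) has coefficients 1,1,0,0,1 for degrees 0…4.
(1 + y + y^2 + y^3 + y^4 + y^5) has coefficients 1,1,1,1,1,1,0 for degrees 0…6.
Finally multiplying by (1 + y^2)^4, the product of all factors after the first has coefficients 1,1,5,5,11,11,14 for degrees 0…6.
[y^6] = 1·14 + 1·11 + 1·5 = 30.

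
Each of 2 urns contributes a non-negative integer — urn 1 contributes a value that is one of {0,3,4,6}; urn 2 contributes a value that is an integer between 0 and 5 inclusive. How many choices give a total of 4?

The generating function for the choices is (1 + x^3 + x^4 + x^6)·(1 + x + x^2 + x^3 + x^4 + x^5); the count is [x^4].
(1 + x^3 + x^4 + x^6) has coefficients 1,0,0,1,1 for degrees 0…4.
(1 + x + x^2 + x^3 + x^4 + x^5) has coefficients 1,1,1,1,1 for degrees 0…4.
[x^4] = 1·1 + 1·1 + 1·1 = 3.

3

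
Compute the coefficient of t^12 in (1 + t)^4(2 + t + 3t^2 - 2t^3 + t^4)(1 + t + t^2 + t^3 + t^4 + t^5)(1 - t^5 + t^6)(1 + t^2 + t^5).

(1 + t)^4 has coefficients 1,4,6,4,1 for degrees 0…4.
(2 + t + 3t^2 - 2t^3 + t^4) has coefficients 2,1,3,-2,1,0,0,0,0,0,0,0,0 for degrees 0…12.
Multiplying by (1 + t + t^2 + t^3 + t^4 + t^5) gives running coefficients 2,3,6,4,5,5,3,2,-1,1,0,0,0 for degrees 0…12.
Multiplying by (1 - t^5 + t^6) gives running coefficients 2,3,6,4,5,3,2,-1,1,0,0,2,1 for degrees 0…12.
Finally multiplying by (1 + t^2 + t^5), the product of all factors after the first has coefficients 2,3,8,7,11,9,10,8,7,4,4,4,0 for degrees 0…12.
[t^12] = 1·0 + 4·4 + 6·4 + 4·4 + 1·7 = 63.

63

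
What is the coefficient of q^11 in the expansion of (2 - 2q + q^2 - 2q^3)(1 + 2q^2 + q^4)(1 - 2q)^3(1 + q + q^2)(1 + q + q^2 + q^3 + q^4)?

(2 - 2q + q^2 - 2q^3) has coefficients 2,-2,1,-2 for degrees 0…3.
(1 + 2q^2 + q^4) has coefficients 1,0,2,0,1,0,0,0,0,0,0,0 for degrees 0…11.
Multiplying by (1 - 2q)^3 gives running coefficients 1,-6,14,-20,25,-22,12,-8,0,0,0,0 for degrees 0…11.
Multiplying by (1 + q + q^2) gives running coefficients 1,-5,9,-12,19,-17,15,-18,4,-8,0,0 for degrees 0…11.
Finally multiplying by (1 + q + q^2 + q^3 + q^4), the product of all factors after the first has coefficients 1,-4,5,-7,12,-6,14,-13,3,-24,-7,-22 for degrees 0…11.
[q^11] = 2·(-22) − 2·(-7) + 1·(-24) − 2·3 = -60.

-60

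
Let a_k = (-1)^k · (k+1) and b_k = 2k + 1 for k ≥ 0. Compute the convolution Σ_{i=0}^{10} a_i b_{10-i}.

6

This is [x^10] in the product of the two ordinary generating functions.
Σ = 1·21 − 2·19 + 3·17 − 4·15 + 5·13 − 6·11 + 7·9 − 8·7 + 9·5 − 10·3 + 11·1 = 6.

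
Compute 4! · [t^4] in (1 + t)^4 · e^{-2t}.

The EGF product rule gives c_4 = Σ_{k_1+k_2=4} C(4; k_1,k_2) · ∏ g_i(k_i), where (1+t)^4 gives the falling factorial (4)_k; e^{-2t} gives (-2)^k.
g_1(k) for k = 0…4: 1, 4, 12, 24, 24.
g_2(k) for k = 0…4: 1, -2, 4, -8, 16.
c_4 = Σ_k C(4,k)·g_1(k)·g_2(4−k) = 1·1·16 + 4·4·(-8) + 6·12·4 + 4·24·(-2) + 1·24·1 = 16 − 128 + 288 − 192 + 24 = 8.

8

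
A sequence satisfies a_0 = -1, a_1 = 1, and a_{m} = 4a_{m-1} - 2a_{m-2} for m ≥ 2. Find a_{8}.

The ordinary generating function has denominator 1 - 4t + 2t^2.
Iterating the recurrence: a_0,…,a_{8} = -1, 1, 6, 22, 76, 260, 888, 3032, 10352.

10352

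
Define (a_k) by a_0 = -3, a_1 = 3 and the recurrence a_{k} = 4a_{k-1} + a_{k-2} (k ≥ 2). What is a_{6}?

The ordinary generating function has denominator 1 - 4y - y^2.
Iterating the recurrence: a_0,…,a_{6} = -3, 3, 9, 39, 165, 699, 2961.

2961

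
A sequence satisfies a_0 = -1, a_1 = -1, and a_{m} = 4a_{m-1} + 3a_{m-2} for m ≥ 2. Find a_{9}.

-313537

The ordinary generating function has denominator 1 - 4t - 3t^2.
Iterating the recurrence: a_0,…,a_{9} = -1, -1, -7, -31, -145, -673, -3127, -14527, -67489, -313537.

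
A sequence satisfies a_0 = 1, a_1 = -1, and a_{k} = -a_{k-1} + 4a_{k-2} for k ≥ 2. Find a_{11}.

The ordinary generating function has denominator 1 + x - 4x^2.
Iterating the recurrence: a_0,…,a_{11} = 1, -1, 5, -9, 29, -65, 181, -441, 1165, -2929, 7589, -19305.

-19305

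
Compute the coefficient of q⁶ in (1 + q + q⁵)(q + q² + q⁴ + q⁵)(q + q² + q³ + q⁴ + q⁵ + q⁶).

(1 + q + q⁵) has coefficients 1,1,0,0,0,1 for degrees 0…5.
(q + q² + q⁴ + q⁵) has coefficients 0,1,1,0,1,1,0 for degrees 0…6.
Finally multiplying by (q + q² + q³ + q⁴ + q⁵ + q⁶), the product of all factors after the first has coefficients 0,0,1,2,2,3,4 for degrees 0…6.
[q⁶] = 1·4 + 1·3 + 1·0 = 7.

7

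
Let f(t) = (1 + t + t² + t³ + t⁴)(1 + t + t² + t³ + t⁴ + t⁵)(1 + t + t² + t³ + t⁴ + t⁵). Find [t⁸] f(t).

(1 + t + t² + t³ + t⁴) has coefficients 1,1,1,1,1 for degrees 0…4.
(1 + t + t² + t³ + t⁴ + t⁵) has coefficients 1,1,1,1,1,1,0,0,0 for degrees 0…8.
Finally multiplying by (1 + t + t² + t³ + t⁴ + t⁵), the product of all factors after the first has coefficients 1,2,3,4,5,6,5,4,3 for degrees 0…8.
[t⁸] = 1·3 + 1·4 + 1·5 + 1·6 + 1·5 = 23.

23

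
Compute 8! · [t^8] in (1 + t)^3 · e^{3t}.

The EGF product rule gives c_8 = Σ_{k_1+k_2=8} C(8; k_1,k_2) · ∏ g_i(k_i), where (1+t)^3 gives the falling factorial (3)_k; e^{3t} gives (3)^k.
g_1(k) for k = 0…8: 1, 3, 6, 6, 0, 0, 0, 0, 0.
g_2(k) for k = 0…8: 1, 3, 9, 27, 81, 243, 729, 2187, 6561.
c_8 = Σ_k C(8,k)·g_1(k)·g_2(8−k) = 1·1·6561 + 8·3·2187 + 28·6·729 + 56·6·243 = 6561 + 52488 + 122472 + 81648 = 263169.

263169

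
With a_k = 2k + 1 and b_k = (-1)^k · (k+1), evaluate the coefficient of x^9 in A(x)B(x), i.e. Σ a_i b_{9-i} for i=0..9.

Write out a_i and b_{9-i} for i = 0,…,9 and sum the products.
Σ = 1·(-10) + 3·9 + 5·(-8) + 7·7 + 9·(-6) + 11·5 + 13·(-4) + 15·3 + 17·(-2) + 19·1 = 5.

5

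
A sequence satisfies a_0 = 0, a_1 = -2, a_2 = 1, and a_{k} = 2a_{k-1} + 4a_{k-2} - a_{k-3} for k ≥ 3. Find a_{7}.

-326

The ordinary generating function has denominator 1 - 2z - 4z^2 + z^3.
Iterating the recurrence: a_0,…,a_{7} = 0, -2, 1, -6, -6, -37, -92, -326.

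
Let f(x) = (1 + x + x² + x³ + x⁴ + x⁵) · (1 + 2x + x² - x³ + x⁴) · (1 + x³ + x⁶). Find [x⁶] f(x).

7

(1 + x + x² + x³ + x⁴ + x⁵) has coefficients 1,1,1,1,1,1 for degrees 0…5.
(1 + 2x + x² - x³ + x⁴) has coefficients 1,2,1,-1,1,0,0 for degrees 0…6.
Finally multiplying by (1 + x³ + x⁶), the product of all factors after the first has coefficients 1,2,1,0,3,1,0 for degrees 0…6.
[x⁶] = 1·0 + 1·1 + 1·3 + 1·0 + 1·1 + 1·2 = 7.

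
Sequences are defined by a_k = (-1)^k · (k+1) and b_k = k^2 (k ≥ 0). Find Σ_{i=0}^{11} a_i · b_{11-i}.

36

The convolution is the t^11 coefficient of A(t)B(t).
Σ = 1·121 − 2·100 + 3·81 − 4·64 + 5·49 − 6·36 + 7·25 − 8·16 + 9·9 − 10·4 + 11·1 − 12·0 = 36.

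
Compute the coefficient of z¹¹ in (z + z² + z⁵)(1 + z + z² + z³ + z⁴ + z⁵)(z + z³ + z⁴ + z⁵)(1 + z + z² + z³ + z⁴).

(z + z² + z⁵) has coefficients 0,1,1,0,0,1 for degrees 0…5.
(1 + z + z² + z³ + z⁴ + z⁵) has coefficients 1,1,1,1,1,1,0,0,0,0,0,0 for degrees 0…11.
Multiplying by (z + z³ + z⁴ + z⁵) gives running coefficients 0,1,1,2,3,4,4,3,3,2,1,0 for degrees 0…11.
Finally multiplying by (1 + z + z² + z³ + z⁴), the product of all factors after the first has coefficients 0,1,2,4,7,11,14,16,17,16,13,9 for degrees 0…11.
[z¹¹] = 1·13 + 1·16 + 1·14 = 43.

43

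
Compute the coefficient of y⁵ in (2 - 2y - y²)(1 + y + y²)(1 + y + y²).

-4

(2 - 2y - y²) has coefficients 2,-2,-1 for degrees 0…2.
(1 + y + y²) has coefficients 1,1,1,0,0,0 for degrees 0…5.
Finally multiplying by (1 + y + y²), the product of all factors after the first has coefficients 1,2,3,2,1,0 for degrees 0…5.
[y⁵] = 2·0 − 2·1 − 1·2 = -4.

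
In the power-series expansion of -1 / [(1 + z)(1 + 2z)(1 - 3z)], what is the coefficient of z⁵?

-84

The denominator gives the recurrence a_n = 7a_(n−2) + 6a_(n−3) for n ≥ 3; the numerator fixes a_0 = -1, a_1 = 0, a_2 = -7.
Iterating: -1, 0, -7, -6, -49, -84, so a_5 = -84.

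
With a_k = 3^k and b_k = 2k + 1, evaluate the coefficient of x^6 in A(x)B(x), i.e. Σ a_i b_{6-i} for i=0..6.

2179

The convolution is the x^6 coefficient of A(x)B(x).
Σ = 1·13 + 3·11 + 9·9 + 27·7 + 81·5 + 243·3 + 729·1 = 2179.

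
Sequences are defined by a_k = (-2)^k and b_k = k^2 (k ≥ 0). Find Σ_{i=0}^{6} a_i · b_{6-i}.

This is [x^6] in the product of the two ordinary generating functions.
Σ = 1·36 − 2·25 + 4·16 − 8·9 + 16·4 − 32·1 + 64·0 = 10.

10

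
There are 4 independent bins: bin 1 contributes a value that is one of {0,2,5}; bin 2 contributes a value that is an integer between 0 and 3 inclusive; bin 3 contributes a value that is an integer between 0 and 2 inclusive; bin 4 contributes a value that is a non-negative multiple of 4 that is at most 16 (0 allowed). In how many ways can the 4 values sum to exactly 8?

9

The generating function for the choices is (1 + y² + y⁵)·(1 + y + y² + y³)·(1 + y + y²)·(1 + y⁴ + y⁸ + y¹² + y¹⁶); the count is [y⁸].
(1 + y² + y⁵) has coefficients 1,0,1,0,0,1 for degrees 0…5.
(1 + y + y² + y³) has coefficients 1,1,1,1,0,0,0,0,0 for degrees 0…8.
Multiplying by (1 + y + y²) gives running coefficients 1,2,3,3,2,1,0,0,0 for degrees 0…8.
Finally multiplying by (1 + y⁴ + y⁸ + y¹² + y¹⁶), the product of all factors after the first has coefficients 1,2,3,3,3,3,3,3,3 for degrees 0…8.
[y⁸] = 1·3 + 1·3 + 1·3 = 9.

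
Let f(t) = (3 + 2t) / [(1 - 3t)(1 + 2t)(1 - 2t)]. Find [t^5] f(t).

Partial fractions give a closed form: a_n = (33/5)·3^n + (2/5)·(-2)^n + (-4)·2^n.
At n = 5: a_5 = 1463.

1463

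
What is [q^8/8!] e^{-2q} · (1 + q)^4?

The EGF product rule gives c_8 = Σ_{k_1+k_2=8} C(8; k_1,k_2) · ∏ g_i(k_i), where e^{-2q} gives (-2)^k; (1+q)^4 gives the falling factorial (4)_k.
g_1(k) for k = 0…8: 1, -2, 4, -8, 16, -32, 64, -128, 256.
g_2(k) for k = 0…8: 1, 4, 12, 24, 24, 0, 0, 0, 0.
c_8 = Σ_k C(8,k)·g_1(k)·g_2(8−k) = 70·16·24 + 56·(-32)·24 + 28·64·12 + 8·(-128)·4 + 1·256·1 = 26880 − 43008 + 21504 − 4096 + 256 = 1536.

1536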